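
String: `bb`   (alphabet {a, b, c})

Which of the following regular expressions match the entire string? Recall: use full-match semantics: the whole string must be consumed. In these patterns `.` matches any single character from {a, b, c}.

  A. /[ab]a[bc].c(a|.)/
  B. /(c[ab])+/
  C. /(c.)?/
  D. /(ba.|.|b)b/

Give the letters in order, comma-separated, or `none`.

D

A → no match
B → no match — must start with `c`
C → no match
D → match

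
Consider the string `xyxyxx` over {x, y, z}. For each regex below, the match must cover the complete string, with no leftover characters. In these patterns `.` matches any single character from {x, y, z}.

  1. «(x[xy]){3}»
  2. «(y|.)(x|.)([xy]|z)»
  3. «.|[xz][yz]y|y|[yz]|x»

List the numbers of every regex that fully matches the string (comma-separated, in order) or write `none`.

1

1 → match
2 → no match
3 → no match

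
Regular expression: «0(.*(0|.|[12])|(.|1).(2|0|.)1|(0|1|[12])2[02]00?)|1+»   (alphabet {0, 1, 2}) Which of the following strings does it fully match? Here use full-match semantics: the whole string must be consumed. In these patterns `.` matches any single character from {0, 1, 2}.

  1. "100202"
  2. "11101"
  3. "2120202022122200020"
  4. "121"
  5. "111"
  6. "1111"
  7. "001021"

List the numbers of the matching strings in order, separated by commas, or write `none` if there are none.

1 → no match
2 → no match
3 → no match
4 → no match
5 → match
6 → match
7 → match

5, 6, 7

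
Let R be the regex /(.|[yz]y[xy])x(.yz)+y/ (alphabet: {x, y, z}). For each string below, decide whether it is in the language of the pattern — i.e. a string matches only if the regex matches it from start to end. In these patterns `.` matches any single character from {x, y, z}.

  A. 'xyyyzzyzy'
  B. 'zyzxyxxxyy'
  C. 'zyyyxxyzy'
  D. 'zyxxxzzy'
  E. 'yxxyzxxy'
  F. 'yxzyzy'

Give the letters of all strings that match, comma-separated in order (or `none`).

F

A → no match
B → no match — must end with 'yzy'
C → no match
D → no match — must end with 'yzy'
E → no match — must end with 'yzy'
F → match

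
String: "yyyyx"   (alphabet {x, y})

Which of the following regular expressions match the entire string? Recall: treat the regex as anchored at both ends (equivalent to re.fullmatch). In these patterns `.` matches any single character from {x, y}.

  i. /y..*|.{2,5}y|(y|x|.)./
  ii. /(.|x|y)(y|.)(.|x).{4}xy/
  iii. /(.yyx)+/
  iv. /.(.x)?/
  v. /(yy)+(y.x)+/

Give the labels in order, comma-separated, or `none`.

i, v

i → match
ii → no match — must end with "xy"
iii → no match
iv → no match
v → match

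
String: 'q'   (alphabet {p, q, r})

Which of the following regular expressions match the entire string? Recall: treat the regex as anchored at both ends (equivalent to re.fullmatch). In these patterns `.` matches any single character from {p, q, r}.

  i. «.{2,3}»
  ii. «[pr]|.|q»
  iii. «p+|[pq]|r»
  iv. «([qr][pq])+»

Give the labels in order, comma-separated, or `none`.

i → no match
ii → match
iii → match
iv → no match

ii, iii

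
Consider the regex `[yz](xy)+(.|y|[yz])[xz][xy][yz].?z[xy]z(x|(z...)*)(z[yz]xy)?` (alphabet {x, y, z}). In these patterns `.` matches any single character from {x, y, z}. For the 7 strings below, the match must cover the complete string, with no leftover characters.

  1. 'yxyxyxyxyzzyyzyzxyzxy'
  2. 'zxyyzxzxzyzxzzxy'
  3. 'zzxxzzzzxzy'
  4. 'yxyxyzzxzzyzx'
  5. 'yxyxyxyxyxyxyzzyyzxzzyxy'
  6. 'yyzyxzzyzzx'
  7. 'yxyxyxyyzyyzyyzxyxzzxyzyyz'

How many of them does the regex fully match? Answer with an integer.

3

1 → no match
2 → match
3 → no match
4 → match
5 → match
6 → no match
7 → no match
Total matched: 3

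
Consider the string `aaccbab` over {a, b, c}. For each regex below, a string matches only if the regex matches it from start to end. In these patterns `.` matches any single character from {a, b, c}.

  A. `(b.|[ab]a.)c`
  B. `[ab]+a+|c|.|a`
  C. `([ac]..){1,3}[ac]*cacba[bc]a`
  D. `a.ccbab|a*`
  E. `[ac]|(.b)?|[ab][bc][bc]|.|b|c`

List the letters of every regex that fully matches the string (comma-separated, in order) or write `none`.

A → no match — must end with `c`
B → no match
C → no match — must end with `a`
D → match
E → no match

D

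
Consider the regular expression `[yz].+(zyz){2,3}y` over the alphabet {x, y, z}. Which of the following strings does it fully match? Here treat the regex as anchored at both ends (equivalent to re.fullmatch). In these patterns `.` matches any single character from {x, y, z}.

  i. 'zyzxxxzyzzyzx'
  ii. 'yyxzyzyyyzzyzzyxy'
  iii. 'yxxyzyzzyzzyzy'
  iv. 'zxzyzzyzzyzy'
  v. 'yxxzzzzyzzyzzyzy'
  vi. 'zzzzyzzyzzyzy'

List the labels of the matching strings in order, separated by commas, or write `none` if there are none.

i → no match — must end with 'zyzy'
ii → no match — must end with 'zyzy'
iii → match
iv → match
v → match
vi → match

iii, iv, v, vi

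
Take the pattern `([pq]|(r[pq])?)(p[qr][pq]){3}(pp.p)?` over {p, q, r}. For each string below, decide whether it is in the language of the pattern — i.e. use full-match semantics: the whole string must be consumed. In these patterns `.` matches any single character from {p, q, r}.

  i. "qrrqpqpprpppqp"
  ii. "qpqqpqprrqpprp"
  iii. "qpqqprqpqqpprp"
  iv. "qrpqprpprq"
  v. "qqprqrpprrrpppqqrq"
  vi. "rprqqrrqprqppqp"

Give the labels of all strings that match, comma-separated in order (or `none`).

i → no match
ii → no match
iii → match
iv → no match
v → no match
vi → no match

iii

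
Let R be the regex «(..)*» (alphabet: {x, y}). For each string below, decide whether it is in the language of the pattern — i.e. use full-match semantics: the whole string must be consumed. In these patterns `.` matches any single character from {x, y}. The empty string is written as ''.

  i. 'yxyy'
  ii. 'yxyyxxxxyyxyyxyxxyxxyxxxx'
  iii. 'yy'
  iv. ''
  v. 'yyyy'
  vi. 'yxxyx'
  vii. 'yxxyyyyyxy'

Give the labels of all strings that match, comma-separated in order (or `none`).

i → match
ii → no match
iii → match
iv → match
v → match
vi → no match
vii → match

i, iii, iv, v, vii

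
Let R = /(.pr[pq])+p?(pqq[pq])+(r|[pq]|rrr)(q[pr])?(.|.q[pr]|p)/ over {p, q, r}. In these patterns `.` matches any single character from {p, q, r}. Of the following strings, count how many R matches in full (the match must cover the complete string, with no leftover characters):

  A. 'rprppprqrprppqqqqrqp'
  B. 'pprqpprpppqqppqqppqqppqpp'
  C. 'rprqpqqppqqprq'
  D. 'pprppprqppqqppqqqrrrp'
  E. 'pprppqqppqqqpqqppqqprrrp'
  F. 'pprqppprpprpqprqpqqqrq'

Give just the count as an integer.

A → match
B → match
C → match
D → match
E → match
F → no match
Total matched: 5

5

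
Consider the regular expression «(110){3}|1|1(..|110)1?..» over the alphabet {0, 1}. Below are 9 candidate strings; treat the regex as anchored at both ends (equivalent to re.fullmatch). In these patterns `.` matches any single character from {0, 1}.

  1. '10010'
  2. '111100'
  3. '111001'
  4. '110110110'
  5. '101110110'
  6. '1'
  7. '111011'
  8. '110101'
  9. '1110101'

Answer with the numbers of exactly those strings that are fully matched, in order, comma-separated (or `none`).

1 → match
2 → match
3 → match
4 → match
5 → no match
6 → match
7 → match
8 → match
9 → match

1, 2, 3, 4, 6, 7, 8, 9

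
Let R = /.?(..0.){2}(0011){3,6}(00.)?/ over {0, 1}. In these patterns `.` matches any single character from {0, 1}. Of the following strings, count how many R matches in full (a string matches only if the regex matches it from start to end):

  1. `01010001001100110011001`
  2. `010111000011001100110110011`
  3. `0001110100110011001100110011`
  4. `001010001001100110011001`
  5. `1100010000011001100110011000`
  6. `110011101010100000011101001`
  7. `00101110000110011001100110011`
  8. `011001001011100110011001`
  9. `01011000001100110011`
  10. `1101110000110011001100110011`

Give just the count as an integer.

1 → match
2 → no match
3 → match
4 → match
5 → match
6 → no match
7 → match
8 → no match
9 → match
10 → match
Total matched: 7

7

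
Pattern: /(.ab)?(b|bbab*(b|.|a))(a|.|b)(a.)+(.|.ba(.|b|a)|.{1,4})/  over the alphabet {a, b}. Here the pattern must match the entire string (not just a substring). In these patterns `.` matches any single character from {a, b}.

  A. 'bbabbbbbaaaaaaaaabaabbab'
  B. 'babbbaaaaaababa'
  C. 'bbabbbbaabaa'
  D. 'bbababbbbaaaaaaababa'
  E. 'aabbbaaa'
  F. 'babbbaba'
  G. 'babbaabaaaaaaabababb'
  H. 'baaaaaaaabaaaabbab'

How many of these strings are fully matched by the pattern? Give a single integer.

A → match
B → match
C → match
D → no match
E → match
F → match
G → match
H → match
Total matched: 7

7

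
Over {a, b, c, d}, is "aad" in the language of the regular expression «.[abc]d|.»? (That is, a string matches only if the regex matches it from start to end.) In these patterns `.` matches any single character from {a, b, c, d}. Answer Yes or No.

Yes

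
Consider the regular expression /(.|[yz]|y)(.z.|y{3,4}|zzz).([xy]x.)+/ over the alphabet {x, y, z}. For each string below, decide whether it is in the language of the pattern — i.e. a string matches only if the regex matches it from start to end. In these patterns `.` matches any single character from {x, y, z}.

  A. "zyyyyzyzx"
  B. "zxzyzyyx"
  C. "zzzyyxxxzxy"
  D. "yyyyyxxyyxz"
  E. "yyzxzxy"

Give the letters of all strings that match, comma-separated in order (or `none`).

A → no match
B → no match
C → no match
D → match
E → no match

D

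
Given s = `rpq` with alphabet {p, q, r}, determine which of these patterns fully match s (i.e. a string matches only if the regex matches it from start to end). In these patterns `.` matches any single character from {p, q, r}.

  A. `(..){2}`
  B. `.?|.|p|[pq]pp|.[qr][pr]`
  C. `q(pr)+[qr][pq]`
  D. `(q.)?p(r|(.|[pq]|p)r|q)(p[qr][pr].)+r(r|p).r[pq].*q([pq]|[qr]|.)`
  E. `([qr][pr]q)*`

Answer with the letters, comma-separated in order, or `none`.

A → no match
B → no match
C → no match — must start with `qpr`
D → no match
E → match

E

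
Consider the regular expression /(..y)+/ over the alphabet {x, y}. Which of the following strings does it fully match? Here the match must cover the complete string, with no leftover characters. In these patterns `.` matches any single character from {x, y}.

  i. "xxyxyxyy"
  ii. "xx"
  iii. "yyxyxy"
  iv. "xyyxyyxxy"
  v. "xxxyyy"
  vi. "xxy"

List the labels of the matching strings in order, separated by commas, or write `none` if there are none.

iv, vi

i → no match
ii → no match — must end with "y"
iii → no match
iv → match
v → no match
vi → match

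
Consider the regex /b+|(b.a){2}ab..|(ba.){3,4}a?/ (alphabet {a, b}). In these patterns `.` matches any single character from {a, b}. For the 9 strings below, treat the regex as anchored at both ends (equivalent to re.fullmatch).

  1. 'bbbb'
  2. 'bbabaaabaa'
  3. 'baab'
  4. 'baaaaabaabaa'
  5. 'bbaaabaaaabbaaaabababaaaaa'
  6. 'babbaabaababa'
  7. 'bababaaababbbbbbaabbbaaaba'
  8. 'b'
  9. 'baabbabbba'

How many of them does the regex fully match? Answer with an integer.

1. 'bbbb' → match
2. 'bbabaaabaa' → match
3. 'baab' → no match
4. 'baaaaabaabaa' → no match
5 → no match
6 → match
7 → no match
8. 'b' → match
9. 'baabbabbba' → no match
Total matched: 4

4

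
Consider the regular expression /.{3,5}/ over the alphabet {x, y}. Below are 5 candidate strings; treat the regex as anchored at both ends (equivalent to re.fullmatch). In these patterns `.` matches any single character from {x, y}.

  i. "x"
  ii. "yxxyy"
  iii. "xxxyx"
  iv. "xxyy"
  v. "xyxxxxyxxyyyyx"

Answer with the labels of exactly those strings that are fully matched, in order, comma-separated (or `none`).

i. "x" → no match
ii. "yxxyy" → match
iii. "xxxyx" → match
iv. "xxyy" → match
v → no match

ii, iii, iv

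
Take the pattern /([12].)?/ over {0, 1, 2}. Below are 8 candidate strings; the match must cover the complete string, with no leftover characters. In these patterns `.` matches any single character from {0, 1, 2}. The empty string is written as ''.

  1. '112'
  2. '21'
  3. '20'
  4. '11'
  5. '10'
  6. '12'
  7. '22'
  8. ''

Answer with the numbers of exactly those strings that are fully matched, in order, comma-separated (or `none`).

2, 3, 4, 5, 6, 7, 8

1 → no match
2 → match
3 → match
4 → match
5 → match
6 → match
7 → match
8 → match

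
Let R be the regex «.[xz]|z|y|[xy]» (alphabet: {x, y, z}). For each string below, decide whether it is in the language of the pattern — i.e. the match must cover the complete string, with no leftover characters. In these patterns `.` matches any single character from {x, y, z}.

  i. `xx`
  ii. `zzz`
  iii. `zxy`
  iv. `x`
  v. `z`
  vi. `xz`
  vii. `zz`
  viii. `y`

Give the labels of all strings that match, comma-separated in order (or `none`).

i → match
ii → no match
iii → no match
iv → match
v → match
vi → match
vii → match
viii → match

i, iv, v, vi, vii, viii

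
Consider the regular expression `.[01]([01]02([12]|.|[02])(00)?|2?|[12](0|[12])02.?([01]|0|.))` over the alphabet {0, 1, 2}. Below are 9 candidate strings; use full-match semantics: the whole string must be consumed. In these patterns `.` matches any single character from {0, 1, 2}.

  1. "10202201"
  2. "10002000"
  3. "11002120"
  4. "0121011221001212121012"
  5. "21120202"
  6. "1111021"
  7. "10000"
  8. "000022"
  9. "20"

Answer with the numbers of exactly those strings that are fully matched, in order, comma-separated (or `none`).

2, 5, 6, 8, 9

1 → no match
2 → match
3 → no match
4 → no match
5 → match
6 → match
7 → no match
8 → match
9 → match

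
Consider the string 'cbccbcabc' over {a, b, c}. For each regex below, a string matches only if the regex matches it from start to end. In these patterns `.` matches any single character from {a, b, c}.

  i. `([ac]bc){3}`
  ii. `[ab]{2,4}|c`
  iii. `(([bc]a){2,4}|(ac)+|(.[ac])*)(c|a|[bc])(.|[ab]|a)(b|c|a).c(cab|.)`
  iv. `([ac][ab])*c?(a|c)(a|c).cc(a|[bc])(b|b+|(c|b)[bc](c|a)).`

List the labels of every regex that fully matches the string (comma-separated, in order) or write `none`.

i

i → match
ii → no match
iii → no match
iv → no match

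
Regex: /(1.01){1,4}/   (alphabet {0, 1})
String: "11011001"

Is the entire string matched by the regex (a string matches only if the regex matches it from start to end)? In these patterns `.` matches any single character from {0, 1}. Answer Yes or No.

Yes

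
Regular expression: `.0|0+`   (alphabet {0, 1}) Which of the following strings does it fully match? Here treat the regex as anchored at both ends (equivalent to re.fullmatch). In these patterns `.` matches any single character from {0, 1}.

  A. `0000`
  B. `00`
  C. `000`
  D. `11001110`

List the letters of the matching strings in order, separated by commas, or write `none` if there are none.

A, B, C

A → match
B → match
C → match
D → no match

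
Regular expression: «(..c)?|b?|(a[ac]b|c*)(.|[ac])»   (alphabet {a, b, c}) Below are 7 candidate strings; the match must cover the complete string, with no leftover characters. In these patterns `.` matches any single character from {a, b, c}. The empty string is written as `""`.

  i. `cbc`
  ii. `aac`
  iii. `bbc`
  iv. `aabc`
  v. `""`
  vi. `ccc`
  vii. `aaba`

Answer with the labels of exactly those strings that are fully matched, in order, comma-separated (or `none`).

i → match
ii → match
iii → match
iv → match
v → match
vi → match
vii → match

i, ii, iii, iv, v, vi, vii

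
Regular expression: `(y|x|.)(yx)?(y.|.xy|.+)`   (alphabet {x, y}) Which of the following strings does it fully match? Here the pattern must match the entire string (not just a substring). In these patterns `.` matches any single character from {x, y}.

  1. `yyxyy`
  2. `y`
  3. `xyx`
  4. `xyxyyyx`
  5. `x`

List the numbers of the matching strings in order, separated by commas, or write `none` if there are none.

1, 3, 4

1 → match
2 → no match
3 → match
4 → match
5 → no match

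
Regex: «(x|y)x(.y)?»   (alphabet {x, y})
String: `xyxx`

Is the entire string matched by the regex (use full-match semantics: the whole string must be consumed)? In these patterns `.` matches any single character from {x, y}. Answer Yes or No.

No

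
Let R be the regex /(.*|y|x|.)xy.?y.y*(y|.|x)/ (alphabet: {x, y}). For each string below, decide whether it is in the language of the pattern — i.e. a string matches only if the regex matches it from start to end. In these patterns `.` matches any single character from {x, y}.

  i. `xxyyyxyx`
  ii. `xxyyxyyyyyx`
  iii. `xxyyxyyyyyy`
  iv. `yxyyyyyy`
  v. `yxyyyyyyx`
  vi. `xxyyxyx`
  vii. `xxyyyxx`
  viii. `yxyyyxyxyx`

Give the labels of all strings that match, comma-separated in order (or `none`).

i. `xxyyyxyx` → match
ii. `xxyyxyyyyyx` → match
iii. `xxyyxyyyyyy` → match
iv. `yxyyyyyy` → match
v. `yxyyyyyyx` → match
vi. `xxyyxyx` → match
vii. `xxyyyxx` → match
viii. `yxyyyxyxyx` → no match

i, ii, iii, iv, v, vi, vii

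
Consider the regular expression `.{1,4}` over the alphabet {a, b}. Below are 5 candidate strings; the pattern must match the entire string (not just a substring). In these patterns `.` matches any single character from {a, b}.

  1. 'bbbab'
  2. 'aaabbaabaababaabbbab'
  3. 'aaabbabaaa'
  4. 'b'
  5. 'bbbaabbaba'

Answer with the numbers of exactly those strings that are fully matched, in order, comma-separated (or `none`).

4

1. 'bbbab' → no match
2 → no match
3. 'aaabbabaaa' → no match
4. 'b' → match
5. 'bbbaabbaba' → no match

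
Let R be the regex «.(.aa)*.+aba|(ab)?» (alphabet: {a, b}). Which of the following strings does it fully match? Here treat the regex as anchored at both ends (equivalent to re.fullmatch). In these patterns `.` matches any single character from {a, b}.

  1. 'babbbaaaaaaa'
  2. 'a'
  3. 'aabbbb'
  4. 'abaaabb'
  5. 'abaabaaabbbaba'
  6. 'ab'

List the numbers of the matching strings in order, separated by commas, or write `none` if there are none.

5, 6

1. 'babbbaaaaaaa' → no match
2. 'a' → no match
3. 'aabbbb' → no match
4. 'abaaabb' → no match
5 → match
6. 'ab' → match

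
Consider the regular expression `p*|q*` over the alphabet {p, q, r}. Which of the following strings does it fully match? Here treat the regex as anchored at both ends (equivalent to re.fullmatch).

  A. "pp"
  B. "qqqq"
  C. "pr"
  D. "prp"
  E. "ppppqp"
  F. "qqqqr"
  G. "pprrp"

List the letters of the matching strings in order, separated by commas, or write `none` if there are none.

A → match
B → match
C → no match
D → no match
E → no match
F → no match
G → no match

A, B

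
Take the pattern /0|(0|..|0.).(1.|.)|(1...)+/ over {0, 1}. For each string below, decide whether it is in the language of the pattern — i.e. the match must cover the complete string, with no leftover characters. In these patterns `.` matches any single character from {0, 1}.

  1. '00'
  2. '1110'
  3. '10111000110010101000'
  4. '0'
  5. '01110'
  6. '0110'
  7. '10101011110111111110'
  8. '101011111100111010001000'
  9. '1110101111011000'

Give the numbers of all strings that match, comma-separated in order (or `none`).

2, 3, 4, 5, 6, 7, 8, 9

1 → no match
2 → match
3 → match
4 → match
5 → match
6 → match
7 → match
8 → match
9 → match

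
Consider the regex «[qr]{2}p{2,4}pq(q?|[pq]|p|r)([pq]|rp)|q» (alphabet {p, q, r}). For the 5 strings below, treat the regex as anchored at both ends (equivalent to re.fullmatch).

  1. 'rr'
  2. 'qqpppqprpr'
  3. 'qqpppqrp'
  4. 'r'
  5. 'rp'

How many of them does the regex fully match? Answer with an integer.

1 → no match
2 → no match
3 → match
4 → no match
5 → no match
Total matched: 1

1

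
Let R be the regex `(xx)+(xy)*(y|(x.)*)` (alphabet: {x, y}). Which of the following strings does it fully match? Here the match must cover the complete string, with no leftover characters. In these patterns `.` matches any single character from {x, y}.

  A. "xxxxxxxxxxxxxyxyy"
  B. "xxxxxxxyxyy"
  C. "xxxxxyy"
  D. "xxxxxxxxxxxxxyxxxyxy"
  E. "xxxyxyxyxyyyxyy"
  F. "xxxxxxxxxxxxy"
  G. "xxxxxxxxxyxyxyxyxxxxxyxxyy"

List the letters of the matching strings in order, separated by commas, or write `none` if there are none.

A, B, C, D, F

A → match
B. "xxxxxxxyxyy" → match
C. "xxxxxyy" → match
D → match
E → no match
F → match
G → no match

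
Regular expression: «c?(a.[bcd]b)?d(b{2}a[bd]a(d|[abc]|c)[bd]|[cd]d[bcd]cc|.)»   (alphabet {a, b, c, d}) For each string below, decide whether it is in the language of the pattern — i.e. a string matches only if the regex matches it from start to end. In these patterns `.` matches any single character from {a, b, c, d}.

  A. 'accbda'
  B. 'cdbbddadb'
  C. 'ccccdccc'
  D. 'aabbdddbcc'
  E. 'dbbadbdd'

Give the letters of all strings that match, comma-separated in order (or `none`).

A → match
B → no match
C → no match
D → match
E → no match

A, D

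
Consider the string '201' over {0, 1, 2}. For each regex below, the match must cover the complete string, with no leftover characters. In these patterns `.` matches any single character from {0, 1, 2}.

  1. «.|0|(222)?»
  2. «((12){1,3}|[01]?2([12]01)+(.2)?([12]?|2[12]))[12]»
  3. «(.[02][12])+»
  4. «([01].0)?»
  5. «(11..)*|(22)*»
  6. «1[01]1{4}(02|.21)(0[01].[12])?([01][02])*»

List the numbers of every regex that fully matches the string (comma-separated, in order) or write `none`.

3

1 → no match
2 → no match
3 → match
4 → no match
5 → no match
6 → no match — must start with '1'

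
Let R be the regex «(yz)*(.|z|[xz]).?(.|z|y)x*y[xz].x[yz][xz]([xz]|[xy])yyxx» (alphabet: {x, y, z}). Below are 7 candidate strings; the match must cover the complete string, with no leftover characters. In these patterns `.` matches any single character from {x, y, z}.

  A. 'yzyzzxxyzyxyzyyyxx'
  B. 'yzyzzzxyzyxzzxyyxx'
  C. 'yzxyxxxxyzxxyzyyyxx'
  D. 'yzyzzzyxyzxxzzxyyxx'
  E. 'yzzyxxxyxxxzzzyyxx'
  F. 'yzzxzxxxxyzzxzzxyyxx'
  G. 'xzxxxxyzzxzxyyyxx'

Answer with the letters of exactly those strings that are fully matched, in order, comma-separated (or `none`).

A, B, C, D, E, F, G

A → match
B → match
C → match
D → match
E → match
F → match
G → match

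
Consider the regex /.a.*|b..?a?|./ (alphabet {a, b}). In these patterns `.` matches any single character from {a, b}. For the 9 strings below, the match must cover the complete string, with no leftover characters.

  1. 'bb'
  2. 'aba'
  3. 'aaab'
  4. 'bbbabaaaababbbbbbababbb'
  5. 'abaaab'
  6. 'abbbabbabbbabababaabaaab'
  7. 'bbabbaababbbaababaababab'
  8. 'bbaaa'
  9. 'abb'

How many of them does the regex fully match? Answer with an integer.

2

1. 'bb' → match
2. 'aba' → no match
3. 'aaab' → match
4 → no match
5. 'abaaab' → no match
6 → no match
7 → no match
8. 'bbaaa' → no match
9. 'abb' → no match
Total matched: 2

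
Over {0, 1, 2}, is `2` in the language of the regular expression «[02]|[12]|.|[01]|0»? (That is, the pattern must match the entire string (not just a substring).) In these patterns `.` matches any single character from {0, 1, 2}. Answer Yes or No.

Yes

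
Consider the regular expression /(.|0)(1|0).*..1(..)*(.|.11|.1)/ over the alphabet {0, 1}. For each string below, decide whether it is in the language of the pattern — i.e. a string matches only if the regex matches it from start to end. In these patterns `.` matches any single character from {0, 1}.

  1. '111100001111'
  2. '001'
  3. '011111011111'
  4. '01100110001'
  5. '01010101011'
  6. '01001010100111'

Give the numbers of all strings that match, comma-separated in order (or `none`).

1, 3, 4, 5, 6

1 → match
2 → no match
3 → match
4 → match
5 → match
6 → match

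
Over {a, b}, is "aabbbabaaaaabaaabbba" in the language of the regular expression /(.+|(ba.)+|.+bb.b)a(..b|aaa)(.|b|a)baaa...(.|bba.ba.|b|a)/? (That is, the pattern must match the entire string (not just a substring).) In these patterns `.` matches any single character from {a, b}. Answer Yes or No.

Yes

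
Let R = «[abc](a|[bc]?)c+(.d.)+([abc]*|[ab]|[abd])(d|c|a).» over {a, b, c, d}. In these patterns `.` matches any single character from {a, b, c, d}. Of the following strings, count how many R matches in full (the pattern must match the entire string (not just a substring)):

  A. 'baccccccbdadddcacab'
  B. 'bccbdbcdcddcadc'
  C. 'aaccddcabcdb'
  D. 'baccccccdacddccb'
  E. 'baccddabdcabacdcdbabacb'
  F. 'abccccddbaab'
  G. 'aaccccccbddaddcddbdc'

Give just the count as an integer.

A → match
B → match
C. 'aaccddcabcdb' → match
D → match
E → no match
F. 'abccccddbaab' → match
G → match
Total matched: 6

6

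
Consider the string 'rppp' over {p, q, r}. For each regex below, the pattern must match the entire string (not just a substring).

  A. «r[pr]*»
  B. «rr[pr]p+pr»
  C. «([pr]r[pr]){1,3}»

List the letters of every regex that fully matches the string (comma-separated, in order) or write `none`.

A → match
B → no match — must start with 'rr'
C → no match

A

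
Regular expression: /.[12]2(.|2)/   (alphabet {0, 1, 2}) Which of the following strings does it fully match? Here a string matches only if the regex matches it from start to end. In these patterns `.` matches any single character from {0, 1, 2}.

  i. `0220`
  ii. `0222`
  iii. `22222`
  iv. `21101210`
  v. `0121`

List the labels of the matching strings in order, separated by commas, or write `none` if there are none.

i, ii, v

i. `0220` → match
ii. `0222` → match
iii. `22222` → no match
iv. `21101210` → no match
v. `0121` → match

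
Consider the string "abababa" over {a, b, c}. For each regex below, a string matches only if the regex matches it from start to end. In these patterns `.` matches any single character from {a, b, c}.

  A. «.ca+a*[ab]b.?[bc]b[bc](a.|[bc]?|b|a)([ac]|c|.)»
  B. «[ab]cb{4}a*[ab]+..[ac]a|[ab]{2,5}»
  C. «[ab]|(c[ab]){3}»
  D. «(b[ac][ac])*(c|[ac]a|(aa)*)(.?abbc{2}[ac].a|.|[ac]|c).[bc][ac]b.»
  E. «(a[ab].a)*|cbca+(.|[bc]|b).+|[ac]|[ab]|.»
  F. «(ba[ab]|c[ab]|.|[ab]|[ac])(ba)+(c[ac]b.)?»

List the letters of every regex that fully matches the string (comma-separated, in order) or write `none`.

A → no match
B → no match
C → no match
D → no match
E → no match
F → match

F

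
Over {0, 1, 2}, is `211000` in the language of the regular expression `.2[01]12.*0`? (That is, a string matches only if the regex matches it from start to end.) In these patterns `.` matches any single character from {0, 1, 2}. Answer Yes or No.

No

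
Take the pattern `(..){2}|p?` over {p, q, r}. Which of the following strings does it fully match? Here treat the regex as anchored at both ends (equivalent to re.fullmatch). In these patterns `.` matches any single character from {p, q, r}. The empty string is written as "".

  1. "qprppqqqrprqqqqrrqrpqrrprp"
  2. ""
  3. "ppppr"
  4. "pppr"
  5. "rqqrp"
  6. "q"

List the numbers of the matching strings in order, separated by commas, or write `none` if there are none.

2, 4

1 → no match
2 → match
3 → no match
4 → match
5 → no match
6 → no match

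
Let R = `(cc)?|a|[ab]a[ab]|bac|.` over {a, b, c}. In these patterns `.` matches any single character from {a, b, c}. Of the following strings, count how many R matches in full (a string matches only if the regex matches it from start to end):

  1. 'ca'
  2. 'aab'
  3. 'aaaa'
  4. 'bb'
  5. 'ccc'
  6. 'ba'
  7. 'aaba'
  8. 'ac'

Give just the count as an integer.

1 → no match
2 → match
3 → no match
4 → no match
5 → no match
6 → no match
7 → no match
8 → no match
Total matched: 1

1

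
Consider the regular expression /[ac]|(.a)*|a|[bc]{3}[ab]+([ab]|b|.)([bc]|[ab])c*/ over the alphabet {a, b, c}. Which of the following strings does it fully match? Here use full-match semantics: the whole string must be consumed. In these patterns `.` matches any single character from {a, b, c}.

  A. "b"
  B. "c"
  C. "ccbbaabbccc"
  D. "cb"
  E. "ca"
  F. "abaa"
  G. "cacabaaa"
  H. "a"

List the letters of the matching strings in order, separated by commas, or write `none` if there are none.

B, C, E, G, H

A. "b" → no match
B. "c" → match
C. "ccbbaabbccc" → match
D. "cb" → no match
E. "ca" → match
F. "abaa" → no match
G. "cacabaaa" → match
H. "a" → match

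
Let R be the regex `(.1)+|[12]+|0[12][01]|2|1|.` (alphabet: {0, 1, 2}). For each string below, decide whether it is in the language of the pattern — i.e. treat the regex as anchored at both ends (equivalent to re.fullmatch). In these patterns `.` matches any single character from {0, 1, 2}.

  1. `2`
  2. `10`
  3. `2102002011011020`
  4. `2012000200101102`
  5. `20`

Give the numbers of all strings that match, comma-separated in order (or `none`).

1

1 → match
2 → no match
3 → no match
4 → no match
5 → no match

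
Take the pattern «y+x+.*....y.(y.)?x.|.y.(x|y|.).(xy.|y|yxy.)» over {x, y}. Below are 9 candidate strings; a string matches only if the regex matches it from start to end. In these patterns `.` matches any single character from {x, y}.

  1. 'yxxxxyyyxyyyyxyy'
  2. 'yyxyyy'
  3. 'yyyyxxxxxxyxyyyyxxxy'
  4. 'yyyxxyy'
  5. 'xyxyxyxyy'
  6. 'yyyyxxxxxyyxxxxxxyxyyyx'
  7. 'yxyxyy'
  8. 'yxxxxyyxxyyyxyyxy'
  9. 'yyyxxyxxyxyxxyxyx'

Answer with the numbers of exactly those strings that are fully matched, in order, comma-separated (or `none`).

2, 5, 8

1 → no match
2 → match
3 → no match
4 → no match
5 → match
6 → no match
7 → no match
8 → match
9 → no match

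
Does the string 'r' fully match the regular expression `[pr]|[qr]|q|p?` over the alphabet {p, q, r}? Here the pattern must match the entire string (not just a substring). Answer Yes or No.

Yes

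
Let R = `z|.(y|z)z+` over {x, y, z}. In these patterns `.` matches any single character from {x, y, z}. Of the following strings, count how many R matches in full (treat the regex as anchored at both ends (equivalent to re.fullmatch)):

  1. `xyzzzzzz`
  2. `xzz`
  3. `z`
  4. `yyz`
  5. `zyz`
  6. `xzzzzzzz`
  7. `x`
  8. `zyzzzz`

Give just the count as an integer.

1. `xyzzzzzz` → match
2. `xzz` → match
3. `z` → match
4. `yyz` → match
5. `zyz` → match
6. `xzzzzzzz` → match
7. `x` → no match — must end with `z`
8. `zyzzzz` → match
Total matched: 7

7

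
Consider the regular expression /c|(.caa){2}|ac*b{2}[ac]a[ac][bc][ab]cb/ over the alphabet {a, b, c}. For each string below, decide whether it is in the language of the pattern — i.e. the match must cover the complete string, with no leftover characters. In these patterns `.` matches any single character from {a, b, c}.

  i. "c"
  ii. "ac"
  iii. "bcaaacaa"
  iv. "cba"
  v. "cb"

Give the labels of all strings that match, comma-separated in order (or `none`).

i → match
ii → no match
iii → match
iv → no match
v → no match

i, iii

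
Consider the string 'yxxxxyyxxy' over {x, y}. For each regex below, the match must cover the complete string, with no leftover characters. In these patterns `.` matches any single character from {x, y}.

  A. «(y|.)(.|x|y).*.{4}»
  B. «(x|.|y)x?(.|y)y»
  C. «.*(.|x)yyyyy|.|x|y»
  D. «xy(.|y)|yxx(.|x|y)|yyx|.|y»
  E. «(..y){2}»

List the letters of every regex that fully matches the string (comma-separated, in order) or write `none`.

A

A → match
B → no match
C → no match
D → no match
E → no match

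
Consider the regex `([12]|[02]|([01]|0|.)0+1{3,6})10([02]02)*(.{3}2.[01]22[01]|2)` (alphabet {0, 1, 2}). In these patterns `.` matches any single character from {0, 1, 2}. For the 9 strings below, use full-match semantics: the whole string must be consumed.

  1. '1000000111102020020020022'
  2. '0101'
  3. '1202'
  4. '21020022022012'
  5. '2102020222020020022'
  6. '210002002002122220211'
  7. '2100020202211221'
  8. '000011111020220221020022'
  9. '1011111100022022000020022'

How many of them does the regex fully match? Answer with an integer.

1 → match
2 → no match
3 → no match
4 → no match
5 → no match
6 → no match
7 → no match
8 → no match
9 → no match
Total matched: 1

1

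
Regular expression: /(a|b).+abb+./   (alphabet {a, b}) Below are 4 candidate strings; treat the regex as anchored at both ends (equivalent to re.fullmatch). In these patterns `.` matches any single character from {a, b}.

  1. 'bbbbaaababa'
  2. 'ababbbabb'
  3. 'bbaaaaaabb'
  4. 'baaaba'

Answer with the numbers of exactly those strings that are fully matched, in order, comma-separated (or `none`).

1 → no match
2 → no match
3 → no match
4 → no match

none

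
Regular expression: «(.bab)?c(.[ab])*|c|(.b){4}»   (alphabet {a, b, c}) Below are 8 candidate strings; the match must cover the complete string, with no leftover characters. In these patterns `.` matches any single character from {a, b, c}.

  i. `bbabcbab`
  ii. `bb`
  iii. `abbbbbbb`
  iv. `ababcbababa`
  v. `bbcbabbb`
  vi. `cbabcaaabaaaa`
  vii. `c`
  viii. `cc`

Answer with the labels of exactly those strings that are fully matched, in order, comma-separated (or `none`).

i → match
ii → no match
iii → match
iv → match
v → match
vi → match
vii → match
viii → no match

i, iii, iv, v, vi, vii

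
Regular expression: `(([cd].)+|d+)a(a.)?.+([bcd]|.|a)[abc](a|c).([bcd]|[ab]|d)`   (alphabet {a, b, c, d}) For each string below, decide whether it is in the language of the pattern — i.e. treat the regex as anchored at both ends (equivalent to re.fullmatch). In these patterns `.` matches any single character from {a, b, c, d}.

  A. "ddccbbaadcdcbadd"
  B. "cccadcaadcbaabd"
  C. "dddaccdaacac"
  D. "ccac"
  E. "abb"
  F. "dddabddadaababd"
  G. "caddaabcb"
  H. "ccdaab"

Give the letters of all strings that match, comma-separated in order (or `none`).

B, C, F

A → no match
B → match
C → match
D → no match
E → no match
F → match
G → no match
H → no match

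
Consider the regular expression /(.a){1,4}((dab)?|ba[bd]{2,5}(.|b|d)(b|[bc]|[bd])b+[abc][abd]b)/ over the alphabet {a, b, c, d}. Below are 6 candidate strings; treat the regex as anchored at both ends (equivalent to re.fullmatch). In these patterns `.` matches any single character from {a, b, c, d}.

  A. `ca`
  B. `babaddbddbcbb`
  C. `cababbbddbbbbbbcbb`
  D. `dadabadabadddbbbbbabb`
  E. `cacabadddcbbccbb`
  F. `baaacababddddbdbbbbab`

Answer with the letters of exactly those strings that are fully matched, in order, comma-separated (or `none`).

A → match
B → match
C → match
D → match
E → no match
F → match

A, B, C, D, F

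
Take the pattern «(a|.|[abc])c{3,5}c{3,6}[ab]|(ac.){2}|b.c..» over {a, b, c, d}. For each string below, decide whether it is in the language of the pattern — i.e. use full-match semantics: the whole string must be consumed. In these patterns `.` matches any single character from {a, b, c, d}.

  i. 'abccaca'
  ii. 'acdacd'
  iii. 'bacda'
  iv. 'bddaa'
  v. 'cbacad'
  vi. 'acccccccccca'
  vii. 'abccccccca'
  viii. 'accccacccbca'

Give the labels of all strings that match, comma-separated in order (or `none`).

i → no match
ii → match
iii → match
iv → no match
v → no match
vi → match
vii → no match
viii → no match

ii, iii, vi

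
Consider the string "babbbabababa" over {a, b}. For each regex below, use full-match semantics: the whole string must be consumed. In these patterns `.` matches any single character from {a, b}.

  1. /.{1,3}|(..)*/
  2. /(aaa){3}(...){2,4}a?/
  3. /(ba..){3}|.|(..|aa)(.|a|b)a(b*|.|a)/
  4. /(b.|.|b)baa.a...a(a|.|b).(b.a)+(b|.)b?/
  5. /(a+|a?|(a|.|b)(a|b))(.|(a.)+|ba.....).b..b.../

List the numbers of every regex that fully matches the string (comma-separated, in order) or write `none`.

1 → match
2 → no match — must start with "aaa"
3 → match
4 → no match
5 → no match

1, 3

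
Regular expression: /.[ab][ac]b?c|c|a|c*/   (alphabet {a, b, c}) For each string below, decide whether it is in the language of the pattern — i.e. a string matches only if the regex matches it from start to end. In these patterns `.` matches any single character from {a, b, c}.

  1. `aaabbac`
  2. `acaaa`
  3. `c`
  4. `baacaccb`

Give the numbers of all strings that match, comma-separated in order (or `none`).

1 → no match
2 → no match
3 → match
4 → no match

3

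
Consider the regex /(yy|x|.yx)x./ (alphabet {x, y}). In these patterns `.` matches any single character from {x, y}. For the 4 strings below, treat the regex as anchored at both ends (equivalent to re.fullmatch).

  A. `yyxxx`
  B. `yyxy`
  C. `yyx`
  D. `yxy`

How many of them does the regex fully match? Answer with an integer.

2

A. `yyxxx` → match
B. `yyxy` → match
C. `yyx` → no match
D. `yxy` → no match
Total matched: 2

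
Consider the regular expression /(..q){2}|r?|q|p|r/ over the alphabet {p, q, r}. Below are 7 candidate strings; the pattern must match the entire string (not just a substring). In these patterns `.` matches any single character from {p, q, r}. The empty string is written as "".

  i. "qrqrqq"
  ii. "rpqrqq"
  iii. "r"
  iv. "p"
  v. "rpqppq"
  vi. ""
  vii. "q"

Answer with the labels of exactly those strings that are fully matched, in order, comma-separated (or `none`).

i → match
ii → match
iii → match
iv → match
v → match
vi → match
vii → match

i, ii, iii, iv, v, vi, vii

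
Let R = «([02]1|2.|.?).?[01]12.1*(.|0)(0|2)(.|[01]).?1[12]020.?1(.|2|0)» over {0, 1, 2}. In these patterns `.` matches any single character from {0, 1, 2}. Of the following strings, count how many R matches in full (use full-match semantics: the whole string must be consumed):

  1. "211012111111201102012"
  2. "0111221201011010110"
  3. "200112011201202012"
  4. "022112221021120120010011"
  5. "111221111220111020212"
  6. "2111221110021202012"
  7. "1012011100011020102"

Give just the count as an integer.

4

1 → match
2 → no match
3 → match
4 → no match
5 → match
6 → match
7 → no match
Total matched: 4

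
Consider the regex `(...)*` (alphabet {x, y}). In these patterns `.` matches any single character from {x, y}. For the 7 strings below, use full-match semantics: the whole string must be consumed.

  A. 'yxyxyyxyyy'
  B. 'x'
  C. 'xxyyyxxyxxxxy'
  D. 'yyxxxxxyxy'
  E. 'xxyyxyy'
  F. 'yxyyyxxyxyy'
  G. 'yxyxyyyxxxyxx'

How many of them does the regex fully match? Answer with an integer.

0

A. 'yxyxyyxyyy' → no match
B. 'x' → no match
C → no match
D. 'yyxxxxxyxy' → no match
E. 'xxyyxyy' → no match
F. 'yxyyyxxyxyy' → no match
G → no match
Total matched: 0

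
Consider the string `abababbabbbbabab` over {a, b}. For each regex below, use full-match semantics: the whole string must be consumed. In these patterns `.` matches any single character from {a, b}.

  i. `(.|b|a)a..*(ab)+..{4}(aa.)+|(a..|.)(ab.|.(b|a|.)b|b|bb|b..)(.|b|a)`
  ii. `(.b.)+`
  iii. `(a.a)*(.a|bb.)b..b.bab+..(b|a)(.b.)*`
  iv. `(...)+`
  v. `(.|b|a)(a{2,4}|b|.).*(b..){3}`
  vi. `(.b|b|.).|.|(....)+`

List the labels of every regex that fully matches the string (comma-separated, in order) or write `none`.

i → no match
ii → no match
iii → no match
iv → no match
v → no match
vi → match

vi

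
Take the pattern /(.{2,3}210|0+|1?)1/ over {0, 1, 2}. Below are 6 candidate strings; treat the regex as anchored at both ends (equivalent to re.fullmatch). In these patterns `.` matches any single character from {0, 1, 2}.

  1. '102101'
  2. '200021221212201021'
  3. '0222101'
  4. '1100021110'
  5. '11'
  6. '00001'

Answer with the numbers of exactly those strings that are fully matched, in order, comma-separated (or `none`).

1. '102101' → match
2 → no match
3. '0222101' → match
4. '1100021110' → no match — must end with '1'
5. '11' → match
6. '00001' → match

1, 3, 5, 6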